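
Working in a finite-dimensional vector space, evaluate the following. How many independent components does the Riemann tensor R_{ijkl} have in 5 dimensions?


The Riemann tensor in d dimensions has d^2(d^2 - 1)/12 independent components.
d = 5, so d^2 = 25
d^2 - 1 = 24
d^2(d^2 - 1) = 25 * 24 = 600
Divide by 12: 600 / 12 = 50

50


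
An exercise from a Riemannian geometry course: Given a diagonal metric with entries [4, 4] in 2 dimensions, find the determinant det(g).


For a diagonal metric, the determinant is the product of diagonal entries.
Diagonal entries: 4, 4
det(g) = 4 * 4 = 16

16


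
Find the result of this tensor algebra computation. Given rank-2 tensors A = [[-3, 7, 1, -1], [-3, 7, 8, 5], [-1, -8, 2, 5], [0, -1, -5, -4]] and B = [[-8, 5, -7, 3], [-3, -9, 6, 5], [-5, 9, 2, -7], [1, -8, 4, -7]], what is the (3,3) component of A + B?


Tensor addition is component-wise: (A + B)_{ij} = A_{ij} + B_{ij}.
A_{33} = 2
B_{33} = 2
(A + B)_{33} = 2 + 2 = 4

4


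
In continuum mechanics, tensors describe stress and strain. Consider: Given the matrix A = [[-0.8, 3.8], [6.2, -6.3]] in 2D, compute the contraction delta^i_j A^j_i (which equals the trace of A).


The contraction (trace) of a rank-2 tensor is the sum of its diagonal elements.
Diagonal entries: A[1,1] = -0.8, A[2,2] = -6.3
Tr(A) = -0.8 + -6.3 = -7.1

-7.1


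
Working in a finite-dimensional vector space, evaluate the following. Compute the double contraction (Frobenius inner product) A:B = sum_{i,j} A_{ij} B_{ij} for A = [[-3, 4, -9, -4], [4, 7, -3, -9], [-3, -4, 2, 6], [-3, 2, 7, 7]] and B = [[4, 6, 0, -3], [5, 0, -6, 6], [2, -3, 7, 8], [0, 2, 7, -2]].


A:B = sum over all i,j of A_{ij} * B_{ij}.
Row 1: -3*4=-12, 4*6=24, -9*0=0, -4*-3=12 => row sum = 24
Row 2: 4*5=20, 7*0=0, -3*-6=18, -9*6=-54 => row sum = -16
Row 3: -3*2=-6, -4*-3=12, 2*7=14, 6*8=48 => row sum = 68
Row 4: -3*0=0, 2*2=4, 7*7=49, 7*-2=-14 => row sum = 39
Total = 24 + -16 + 68 + 39 = 115

115


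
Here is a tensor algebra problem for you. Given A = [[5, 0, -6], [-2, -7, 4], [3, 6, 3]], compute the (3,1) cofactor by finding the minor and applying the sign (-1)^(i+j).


To find cofactor C_{31}, delete row 3 and column 1.
The resulting 2x2 submatrix is: [[0, -6], [-7, 4]]
Minor M_{31} = 0*4 - -6*-7
  = 0 - 42 = -42
Sign = (-1)^(3+1) = (-1)^4 = 1
Cofactor C_{31} = 1 * -42 = -42

-42


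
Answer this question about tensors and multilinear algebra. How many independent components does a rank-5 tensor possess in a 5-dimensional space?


The number of components of a rank-r tensor in d dimensions is d^r.
Here d = 5 and r = 5.
5^5 = 3125

3125


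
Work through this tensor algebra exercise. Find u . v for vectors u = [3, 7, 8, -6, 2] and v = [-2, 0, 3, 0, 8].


The inner product u . v = sum of u_i * v_i.
Term-by-term: 3 * -2, 7 * 0, 8 * 3, -6 * 0, 2 * 8
Products: -6, 0, 24, 0, 16
Sum = -6 + 0 + 24 + 0 + 16 = 34

34


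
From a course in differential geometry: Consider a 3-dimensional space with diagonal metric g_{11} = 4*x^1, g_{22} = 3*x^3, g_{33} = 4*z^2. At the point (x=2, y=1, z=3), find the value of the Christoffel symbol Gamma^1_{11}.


For a diagonal metric, Gamma^k_{ij} = (1/2) g^{kk} (dg_{ik}/dx_j + dg_{jk}/dx_i - dg_{ij}/dx_k).
The metric is diagonal, so g_{ab} = 0 for a != b.
At the given point: g_{11} = 8, g_{22} = 24, g_{33} = 36
g^{11} = 1/8
dg_{11}/dx_1 = dg_{11}/dx_1 = 4
dg_{11}/dx_1 = dg_{11}/dx_1 = 4
dg_{11}/dx_1 = dg_{11}/dx_1 = 4
Numerator = 4 + 4 - 4 = 4
Gamma^1_{11} = 4 / (2 * 8) = 1/4

1/4


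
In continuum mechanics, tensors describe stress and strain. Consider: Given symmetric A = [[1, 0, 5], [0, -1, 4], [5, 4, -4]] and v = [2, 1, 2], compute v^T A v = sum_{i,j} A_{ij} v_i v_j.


First compute Av:
(Av)_1 = 1*2 + 0*1 + 5*2 = 12
(Av)_2 = 0*2 + -1*1 + 4*2 = 7
(Av)_3 = 5*2 + 4*1 + -4*2 = 6
Av = [12, 7, 6]
Then v^T (Av) = 2*12 + 1*7 + 2*6
= 24 + 7 + 12 = 43

43


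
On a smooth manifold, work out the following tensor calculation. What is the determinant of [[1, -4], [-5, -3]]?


For a 2x2 matrix [[a, b], [c, d]], det = a*d - b*c.
a = 1, b = -4, c = -5, d = -3
a*d = 1 * -3 = -3
b*c = -4 * -5 = 20
det = -3 - 20 = -23

-23


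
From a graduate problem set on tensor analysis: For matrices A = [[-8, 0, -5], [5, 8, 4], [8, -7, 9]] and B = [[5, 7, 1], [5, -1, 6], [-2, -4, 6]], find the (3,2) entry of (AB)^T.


(AB)^T_{ij} = (AB)_{ji} = sum_k A_{jk} B_{ki}.
For i=3, j=2 we need (AB)_{23}:
A_{21} * B_{13} = 5 * 1 = 5
A_{22} * B_{23} = 8 * 6 = 48
A_{23} * B_{33} = 4 * 6 = 24
Sum = 5 + 48 + 24 = 77

77


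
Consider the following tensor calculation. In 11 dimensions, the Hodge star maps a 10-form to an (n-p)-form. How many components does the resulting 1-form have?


The Hodge dual of a p-form on an n-dimensional manifold is an (n-p)-form.
n = 11, p = 10, so dual degree = 11 - 10 = 1
The number of components is C(n, n-p) = C(11, 1) = 11

11


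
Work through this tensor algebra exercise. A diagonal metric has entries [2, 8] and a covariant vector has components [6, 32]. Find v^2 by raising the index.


To raise an index with a diagonal metric: v^i = v_i / g_{ii}.
For index 2: v_2 = 32, g_{22} = 8
v^2 = 32 / 8 = 4

4


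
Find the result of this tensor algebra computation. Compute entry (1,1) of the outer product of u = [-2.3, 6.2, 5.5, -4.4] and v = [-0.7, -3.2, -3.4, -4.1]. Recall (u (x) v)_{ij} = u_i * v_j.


The outer product entry T_{ij} = u_i * v_j.
We need i=1, j=1.
u_1 = -2.3, v_1 = -0.7
T_{1,1} = -2.3 * -0.7 = 1.61

1.61


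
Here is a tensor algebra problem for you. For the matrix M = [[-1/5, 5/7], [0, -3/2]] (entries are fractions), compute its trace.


The trace is the sum of diagonal entries.
Diagonal: M[1,1] = -1/5, M[2,2] = -3/2
Tr(M) = -1/5 + -3/2
Computing step by step:
After adding M[1,1]: -1/5
After adding M[2,2]: -17/10
Tr(M) = -17/10

-17/10


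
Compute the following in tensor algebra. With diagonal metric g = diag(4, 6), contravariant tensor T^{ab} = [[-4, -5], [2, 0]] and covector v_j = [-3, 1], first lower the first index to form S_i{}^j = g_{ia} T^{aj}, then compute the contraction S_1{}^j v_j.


Step 1: lower the first index. For a diagonal metric, g_{ia} T^{aj} = g_{ii} T^{ij} (no sum on i).
g_{11} = 4
S_1{}^1 = 4 * T^{11} = 4 * -4 = -16
S_1{}^2 = 4 * T^{12} = 4 * -5 = -20
Step 2: contract S_1{}^j with v_j.
S_1{}^1 * v_1 = -16 * -3 = 48
S_1{}^2 * v_2 = -20 * 1 = -20
Result = 48 + -20 = 28

28


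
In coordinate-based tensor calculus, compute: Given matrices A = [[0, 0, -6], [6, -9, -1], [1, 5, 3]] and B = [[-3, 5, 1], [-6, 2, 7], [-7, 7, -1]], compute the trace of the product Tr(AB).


Tr(AB) = sum_i (AB)_{ii} where (AB)_{ii} = sum_k A_{ik} B_{ki}.
(AB)_{11} = 0*-3 + 0*-6 + -6*-7 = 42
(AB)_{22} = 6*5 + -9*2 + -1*7 = 5
(AB)_{33} = 1*1 + 5*7 + 3*-1 = 33
Tr(AB) = 42 + 5 + 33 = 80

80


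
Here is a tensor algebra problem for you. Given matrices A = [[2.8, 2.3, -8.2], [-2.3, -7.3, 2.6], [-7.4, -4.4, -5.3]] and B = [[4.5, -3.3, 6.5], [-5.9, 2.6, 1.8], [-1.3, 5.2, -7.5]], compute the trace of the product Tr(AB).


Tr(AB) = sum_i (AB)_{ii} where (AB)_{ii} = sum_k A_{ik} B_{ki}.
(AB)_{11} = 2.8*4.5 + 2.3*-5.9 + -8.2*-1.3 = 9.69
(AB)_{22} = -2.3*-3.3 + -7.3*2.6 + 2.6*5.2 = 2.13
(AB)_{33} = -7.4*6.5 + -4.4*1.8 + -5.3*-7.5 = -16.27
Tr(AB) = 9.69 + 2.13 + -16.27 = -4.45

-4.45


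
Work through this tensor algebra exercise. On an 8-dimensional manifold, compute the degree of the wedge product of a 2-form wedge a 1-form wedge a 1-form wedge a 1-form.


The degree of a wedge product is the sum of the degrees of the individual forms.
Degrees: 2, 1, 1, 1
Total degree = 2 + 1 + 1 + 1 = 5

5


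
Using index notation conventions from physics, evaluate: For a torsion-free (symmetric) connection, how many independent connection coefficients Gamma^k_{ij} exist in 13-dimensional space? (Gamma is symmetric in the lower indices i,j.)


Christoffel symbols Gamma^k_{ij} are symmetric in i,j, so there are d * d(d+1)/2 independent symbols.
d = 13
d(d+1)/2 = 13 * 14 / 2 = 91
Total = 13 * 91 = 1183

1183


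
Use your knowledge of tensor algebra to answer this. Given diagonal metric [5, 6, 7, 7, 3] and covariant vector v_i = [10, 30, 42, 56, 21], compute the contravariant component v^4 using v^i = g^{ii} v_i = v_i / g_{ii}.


To raise an index with a diagonal metric: v^i = v_i / g_{ii}.
For index 4: v_4 = 56, g_{44} = 7
v^4 = 56 / 7 = 8

8


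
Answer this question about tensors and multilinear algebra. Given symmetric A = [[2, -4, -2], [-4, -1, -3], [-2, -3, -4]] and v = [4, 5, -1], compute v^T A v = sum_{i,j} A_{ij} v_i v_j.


First compute Av:
(Av)_1 = 2*4 + -4*5 + -2*-1 = -10
(Av)_2 = -4*4 + -1*5 + -3*-1 = -18
(Av)_3 = -2*4 + -3*5 + -4*-1 = -19
Av = [-10, -18, -19]
Then v^T (Av) = 4*-10 + 5*-18 + -1*-19
= -40 + -90 + 19 = -111

-111


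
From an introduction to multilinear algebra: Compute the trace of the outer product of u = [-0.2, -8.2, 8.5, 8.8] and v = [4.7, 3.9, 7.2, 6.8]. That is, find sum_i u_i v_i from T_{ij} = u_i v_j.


The outer product gives T_{ij} = u_i v_j.
The trace (contraction) is Tr(T) = sum_i T_{ii} = sum_i u_i v_i.
Diagonal entries:
T_{11} = u_1 * v_1 = -0.2 * 4.7 = -0.94
T_{22} = u_2 * v_2 = -8.2 * 3.9 = -31.98
T_{33} = u_3 * v_3 = 8.5 * 7.2 = 61.2
T_{44} = u_4 * v_4 = 8.8 * 6.8 = 59.84
Tr(T) = -0.94 + -31.98 + 61.2 + 59.84 = 88.12

88.12


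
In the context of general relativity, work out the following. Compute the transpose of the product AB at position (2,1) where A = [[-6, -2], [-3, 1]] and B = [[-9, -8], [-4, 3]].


(AB)^T_{ij} = (AB)_{ji} = sum_k A_{jk} B_{ki}.
For i=2, j=1 we need (AB)_{12}:
A_{11} * B_{12} = -6 * -8 = 48
A_{12} * B_{22} = -2 * 3 = -6
Sum = 48 + -6 = 42

42


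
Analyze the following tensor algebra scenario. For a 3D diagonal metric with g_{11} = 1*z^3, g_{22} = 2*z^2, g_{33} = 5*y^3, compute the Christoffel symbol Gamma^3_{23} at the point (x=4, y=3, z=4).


For a diagonal metric, Gamma^k_{ij} = (1/2) g^{kk} (dg_{ik}/dx_j + dg_{jk}/dx_i - dg_{ij}/dx_k).
The metric is diagonal, so g_{ab} = 0 for a != b.
At the given point: g_{11} = 64, g_{22} = 32, g_{33} = 135
g^{33} = 1/135
dg_{23}/dx_3 = 0 (off-diagonal)
dg_{33}/dx_2 = dg_{33}/dx_2 = 135
dg_{23}/dx_3 = 0 (off-diagonal)
Numerator = 0 + 135 - 0 = 135
Gamma^3_{23} = 135 / (2 * 135) = 1/2

1/2


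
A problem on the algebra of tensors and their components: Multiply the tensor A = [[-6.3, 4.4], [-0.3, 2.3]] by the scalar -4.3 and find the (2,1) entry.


Scalar multiplication: (cA)_{ij} = c * A_{ij}.
c = -4.3
A_{21} = -0.3
(cA)_{21} = -4.3 * -0.3 = 1.29

1.29


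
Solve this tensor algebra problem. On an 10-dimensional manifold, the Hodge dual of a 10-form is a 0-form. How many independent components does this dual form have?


The Hodge dual of a p-form on an n-dimensional manifold is an (n-p)-form.
n = 10, p = 10, so dual degree = 10 - 10 = 0
The number of components is C(n, n-p) = C(10, 0) = 1

1


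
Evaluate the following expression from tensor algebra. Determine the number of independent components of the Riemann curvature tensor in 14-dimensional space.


The Riemann tensor in d dimensions has d^2(d^2 - 1)/12 independent components.
d = 14, so d^2 = 196
d^2 - 1 = 195
d^2(d^2 - 1) = 196 * 195 = 38220
Divide by 12: 38220 / 12 = 3185

3185


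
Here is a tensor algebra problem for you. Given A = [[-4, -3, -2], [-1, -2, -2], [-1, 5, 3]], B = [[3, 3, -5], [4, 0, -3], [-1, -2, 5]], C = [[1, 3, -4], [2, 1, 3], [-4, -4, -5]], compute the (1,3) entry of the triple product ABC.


(ABC)_{13} = sum_m (AB)_{1m} C_{m3}. First compute row 1 of AB.
(AB)_{11} = -4*3 + -3*4 + -2*-1 = -22
(AB)_{12} = -4*3 + -3*0 + -2*-2 = -8
(AB)_{13} = -4*-5 + -3*-3 + -2*5 = 19
Now contract with column 3 of C:
(AB)_{11} * C_{13} = -22 * -4 = 88
(AB)_{12} * C_{23} = -8 * 3 = -24
(AB)_{13} * C_{33} = 19 * -5 = -95
(ABC)_{13} = 88 + -24 + -95 = -31

-31


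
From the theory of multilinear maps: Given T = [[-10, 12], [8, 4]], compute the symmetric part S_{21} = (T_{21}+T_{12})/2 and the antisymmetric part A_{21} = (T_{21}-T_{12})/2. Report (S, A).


T_{21} = 8
T_{12} = 12
S_{21} = (8 + 12)/2 = 20/2 = 10
A_{21} = (8 - 12)/2 = -4/2 = -2
Check: S + A = 10 + -2 = 8 = T_{21}.

(10, -2)


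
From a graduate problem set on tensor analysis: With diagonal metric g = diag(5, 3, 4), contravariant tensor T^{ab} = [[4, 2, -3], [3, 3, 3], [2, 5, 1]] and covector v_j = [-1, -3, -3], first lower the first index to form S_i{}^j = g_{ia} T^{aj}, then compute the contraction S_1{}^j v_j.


Step 1: lower the first index. For a diagonal metric, g_{ia} T^{aj} = g_{ii} T^{ij} (no sum on i).
g_{11} = 5
S_1{}^1 = 5 * T^{11} = 5 * 4 = 20
S_1{}^2 = 5 * T^{12} = 5 * 2 = 10
S_1{}^3 = 5 * T^{13} = 5 * -3 = -15
Step 2: contract S_1{}^j with v_j.
S_1{}^1 * v_1 = 20 * -1 = -20
S_1{}^2 * v_2 = 10 * -3 = -30
S_1{}^3 * v_3 = -15 * -3 = 45
Result = -20 + -30 + 45 = -5

-5


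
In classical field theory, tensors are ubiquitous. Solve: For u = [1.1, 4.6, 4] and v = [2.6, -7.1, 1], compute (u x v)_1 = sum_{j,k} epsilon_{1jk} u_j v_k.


(u x v)_1 = sum_{j,k} epsilon_{1jk} u_j v_k. Only permutations of (1,2,3) contribute; the two non-zero terms are:
eps_{123} u_2 v_3 = 1 * 4.6 * 1 = 4.6
eps_{132} u_3 v_2 = -1 * 4 * -7.1 = 28.4
(u x v)_1 = 33

33


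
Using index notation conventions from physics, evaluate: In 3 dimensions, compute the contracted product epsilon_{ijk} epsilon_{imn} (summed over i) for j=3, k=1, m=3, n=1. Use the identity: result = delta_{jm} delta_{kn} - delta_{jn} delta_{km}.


Using the identity: epsilon_{ijk} epsilon_{imn} = delta_{jm} delta_{kn} - delta_{jn} delta_{km}.
delta_{33} = 1
delta_{11} = 1
delta_{31} = 0
delta_{13} = 0
Result = 1 * 1 - 0 * 0 = 1 - 0 = 1

1


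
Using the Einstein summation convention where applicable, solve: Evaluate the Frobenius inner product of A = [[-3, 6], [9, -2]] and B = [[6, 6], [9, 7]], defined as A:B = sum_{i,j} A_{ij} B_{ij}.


A:B = sum over all i,j of A_{ij} * B_{ij}.
Row 1: -3*6=-18, 6*6=36 => row sum = 18
Row 2: 9*9=81, -2*7=-14 => row sum = 67
Total = 18 + 67 = 85

85


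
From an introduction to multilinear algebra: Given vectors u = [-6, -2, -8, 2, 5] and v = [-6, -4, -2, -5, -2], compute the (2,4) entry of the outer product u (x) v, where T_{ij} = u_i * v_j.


The outer product entry T_{ij} = u_i * v_j.
We need i=2, j=4.
u_2 = -2, v_4 = -5
T_{2,4} = -2 * -5 = 10

10


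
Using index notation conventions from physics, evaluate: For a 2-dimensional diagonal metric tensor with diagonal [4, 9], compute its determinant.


For a diagonal metric, the determinant is the product of diagonal entries.
Diagonal entries: 4, 9
det(g) = 4 * 9 = 36

36


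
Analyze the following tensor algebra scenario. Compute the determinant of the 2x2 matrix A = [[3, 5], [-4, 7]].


For a 2x2 matrix [[a, b], [c, d]], det = a*d - b*c.
a = 3, b = 5, c = -4, d = 7
a*d = 3 * 7 = 21
b*c = 5 * -4 = -20
det = 21 - -20 = 41

41


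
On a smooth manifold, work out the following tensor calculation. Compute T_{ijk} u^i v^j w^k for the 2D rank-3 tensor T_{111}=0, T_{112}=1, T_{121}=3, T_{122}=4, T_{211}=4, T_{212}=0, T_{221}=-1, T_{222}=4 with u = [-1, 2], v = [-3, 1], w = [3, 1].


S = sum over i,j,k of T_{ijk} u_i v_j w_k. Expanding all 8 terms:
T_{111}*u_1*v_1*w_1 = 0*-1*-3*3 = 0  (running total: 0)
T_{112}*u_1*v_1*w_2 = 1*-1*-3*1 = 3  (running total: 3)
T_{121}*u_1*v_2*w_1 = 3*-1*1*3 = -9  (running total: -6)
T_{122}*u_1*v_2*w_2 = 4*-1*1*1 = -4  (running total: -10)
T_{211}*u_2*v_1*w_1 = 4*2*-3*3 = -72  (running total: -82)
T_{212}*u_2*v_1*w_2 = 0*2*-3*1 = 0  (running total: -82)
T_{221}*u_2*v_2*w_1 = -1*2*1*3 = -6  (running total: -88)
T_{222}*u_2*v_2*w_2 = 4*2*1*1 = 8  (running total: -80)
S = -80

-80


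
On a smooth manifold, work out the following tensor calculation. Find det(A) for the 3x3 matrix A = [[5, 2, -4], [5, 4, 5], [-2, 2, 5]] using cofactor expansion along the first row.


Expanding along the first row, det(A) = a11*M_11 - a12*M_12 + a13*M_13, where M_1j is the (1,j) minor.
Minor M_11 = 4*5 - 5*2 = 10
Minor M_12 = 5*5 - 5*-2 = 35
Minor M_13 = 5*2 - 4*-2 = 18
det = 5*(10) - 2*(35) + -4*(18)
    = 50 - 70 + -72
    = -92

-92


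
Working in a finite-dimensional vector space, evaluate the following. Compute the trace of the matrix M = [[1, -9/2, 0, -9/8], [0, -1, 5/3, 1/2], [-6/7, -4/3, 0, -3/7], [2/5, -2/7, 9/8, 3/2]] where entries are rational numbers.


The trace is the sum of diagonal entries.
Diagonal: M[1,1] = 1, M[2,2] = -1, M[3,3] = 0, M[4,4] = 3/2
Tr(M) = 1 + -1 + 0 + 3/2
Computing step by step:
After adding M[1,1]: 1
After adding M[2,2]: 0
After adding M[3,3]: 0
After adding M[4,4]: 3/2
Tr(M) = 3/2

3/2


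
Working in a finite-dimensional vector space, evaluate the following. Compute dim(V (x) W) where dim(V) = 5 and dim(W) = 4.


The dimension of a tensor product is the product of dimensions.
dim(V) = 5, dim(W) = 4
dim(V (x) W) = 5 * 4 = 20

20


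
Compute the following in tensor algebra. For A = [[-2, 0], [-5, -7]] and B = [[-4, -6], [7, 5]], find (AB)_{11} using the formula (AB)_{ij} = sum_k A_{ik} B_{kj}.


(AB)_{ij} = sum_k A_{ik} B_{kj}.
For i=1, j=1:
A_{11} * B_{11} = -2 * -4 = 8
A_{12} * B_{21} = 0 * 7 = 0
Sum = 8 + 0 = 8

8


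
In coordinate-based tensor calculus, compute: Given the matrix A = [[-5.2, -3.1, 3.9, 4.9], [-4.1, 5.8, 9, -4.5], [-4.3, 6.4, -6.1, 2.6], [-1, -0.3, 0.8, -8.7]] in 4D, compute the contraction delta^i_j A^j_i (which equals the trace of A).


The contraction (trace) of a rank-2 tensor is the sum of its diagonal elements.
Diagonal entries: A[1,1] = -5.2, A[2,2] = 5.8, A[3,3] = -6.1, A[4,4] = -8.7
Tr(A) = -5.2 + 5.8 + -6.1 + -8.7 = -14.2

-14.2


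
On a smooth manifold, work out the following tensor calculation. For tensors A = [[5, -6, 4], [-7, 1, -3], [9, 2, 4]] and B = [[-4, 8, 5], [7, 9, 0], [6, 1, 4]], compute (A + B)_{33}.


Tensor addition is component-wise: (A + B)_{ij} = A_{ij} + B_{ij}.
A_{33} = 4
B_{33} = 4
(A + B)_{33} = 4 + 4 = 8

8


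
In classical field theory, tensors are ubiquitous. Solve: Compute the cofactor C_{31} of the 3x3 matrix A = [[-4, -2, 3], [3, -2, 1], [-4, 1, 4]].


To find cofactor C_{31}, delete row 3 and column 1.
The resulting 2x2 submatrix is: [[-2, 3], [-2, 1]]
Minor M_{31} = -2*1 - 3*-2
  = -2 - -6 = 4
Sign = (-1)^(3+1) = (-1)^4 = 1
Cofactor C_{31} = 1 * 4 = 4

4


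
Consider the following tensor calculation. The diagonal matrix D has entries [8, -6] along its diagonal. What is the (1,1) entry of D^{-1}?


For a diagonal matrix, the inverse has entries (D^{-1})_{ii} = 1/d_{ii}.
The diagonal entries are: d_{11} = 8, d_{22} = -6
We need (D^{-1})_{11} = 1/d_{11} = 1/8 = 1/8

1/8


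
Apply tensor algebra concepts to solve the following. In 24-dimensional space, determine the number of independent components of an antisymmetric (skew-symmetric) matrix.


An antisymmetric rank-2 tensor satisfies A_{ij} = -A_{ji}, so diagonal entries are zero.
The independent components are the upper-triangular entries: C(n, 2) = n(n-1)/2.
n = 24
C(24, 2) = 24 * 23 / 2 = 552 / 2 = 276

276


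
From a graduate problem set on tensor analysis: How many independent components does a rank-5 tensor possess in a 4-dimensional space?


The number of components of a rank-r tensor in d dimensions is d^r.
Here d = 4 and r = 5.
4^5 = 1024

1024


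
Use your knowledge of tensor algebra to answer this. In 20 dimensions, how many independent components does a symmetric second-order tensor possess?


A symmetric rank-2 tensor in d dimensions has d(d+1)/2 independent components.
d = 20
d(d+1)/2 = 20 * 21 / 2 = 420 / 2 = 210

210


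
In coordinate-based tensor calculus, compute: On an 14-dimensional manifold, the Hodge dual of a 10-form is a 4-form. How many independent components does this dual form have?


The Hodge dual of a p-form on an n-dimensional manifold is an (n-p)-form.
n = 14, p = 10, so dual degree = 14 - 10 = 4
The number of components is C(n, n-p) = C(14, 4) = 1001

1001


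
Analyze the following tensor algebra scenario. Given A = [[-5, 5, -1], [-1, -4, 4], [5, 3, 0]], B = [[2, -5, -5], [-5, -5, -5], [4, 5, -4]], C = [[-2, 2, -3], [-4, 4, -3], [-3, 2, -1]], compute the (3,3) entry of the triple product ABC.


(ABC)_{33} = sum_m (AB)_{3m} C_{m3}. First compute row 3 of AB.
(AB)_{31} = 5*2 + 3*-5 + 0*4 = -5
(AB)_{32} = 5*-5 + 3*-5 + 0*5 = -40
(AB)_{33} = 5*-5 + 3*-5 + 0*-4 = -40
Now contract with column 3 of C:
(AB)_{31} * C_{13} = -5 * -3 = 15
(AB)_{32} * C_{23} = -40 * -3 = 120
(AB)_{33} * C_{33} = -40 * -1 = 40
(ABC)_{33} = 15 + 120 + 40 = 175

175


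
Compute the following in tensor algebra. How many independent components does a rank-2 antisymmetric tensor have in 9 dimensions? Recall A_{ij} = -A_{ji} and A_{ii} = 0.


An antisymmetric rank-2 tensor satisfies A_{ij} = -A_{ji}, so diagonal entries are zero.
The independent components are the upper-triangular entries: C(n, 2) = n(n-1)/2.
n = 9
C(9, 2) = 9 * 8 / 2 = 72 / 2 = 36

36


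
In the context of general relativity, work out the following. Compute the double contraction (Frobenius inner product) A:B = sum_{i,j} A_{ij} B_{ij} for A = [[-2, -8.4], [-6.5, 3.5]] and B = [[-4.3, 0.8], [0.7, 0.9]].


A:B = sum over all i,j of A_{ij} * B_{ij}.
Row 1: -2*-4.3=8.6, -8.4*0.8=-6.72 => row sum = 1.88
Row 2: -6.5*0.7=-4.55, 3.5*0.9=3.15 => row sum = -1.4
Total = 1.88 + -1.4 = 0.48

0.48


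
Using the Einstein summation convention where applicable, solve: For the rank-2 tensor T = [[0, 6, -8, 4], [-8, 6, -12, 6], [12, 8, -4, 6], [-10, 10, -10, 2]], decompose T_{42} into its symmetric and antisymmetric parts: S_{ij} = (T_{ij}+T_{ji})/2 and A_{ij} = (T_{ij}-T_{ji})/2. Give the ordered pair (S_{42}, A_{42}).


T_{42} = 10
T_{24} = 6
S_{42} = (10 + 6)/2 = 16/2 = 8
A_{42} = (10 - 6)/2 = 4/2 = 2
Check: S + A = 8 + 2 = 10 = T_{42}.

(8, 2)


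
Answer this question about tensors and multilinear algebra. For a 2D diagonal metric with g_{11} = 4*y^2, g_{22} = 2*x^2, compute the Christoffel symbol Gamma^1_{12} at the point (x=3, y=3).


For a diagonal metric, Gamma^k_{ij} = (1/2) g^{kk} (dg_{ik}/dx_j + dg_{jk}/dx_i - dg_{ij}/dx_k).
The metric is diagonal, so g_{ab} = 0 for a != b.
At the given point: g_{11} = 36, g_{22} = 18
g^{11} = 1/36
dg_{11}/dx_2 = dg_{11}/dx_2 = 24
dg_{21}/dx_1 = 0 (off-diagonal)
dg_{12}/dx_1 = 0 (off-diagonal)
Numerator = 24 + 0 - 0 = 24
Gamma^1_{12} = 24 / (2 * 36) = 1/3

1/3


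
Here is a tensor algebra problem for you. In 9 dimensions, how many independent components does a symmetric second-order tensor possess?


A symmetric rank-2 tensor in d dimensions has d(d+1)/2 independent components.
d = 9
d(d+1)/2 = 9 * 10 / 2 = 90 / 2 = 45

45


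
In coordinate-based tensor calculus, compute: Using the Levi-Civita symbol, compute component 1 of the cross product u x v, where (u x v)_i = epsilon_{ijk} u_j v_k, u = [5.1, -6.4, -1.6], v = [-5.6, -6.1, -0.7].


(u x v)_1 = sum_{j,k} epsilon_{1jk} u_j v_k. Only permutations of (1,2,3) contribute; the two non-zero terms are:
eps_{123} u_2 v_3 = 1 * -6.4 * -0.7 = 4.48
eps_{132} u_3 v_2 = -1 * -1.6 * -6.1 = -9.76
(u x v)_1 = -5.28

-5.28


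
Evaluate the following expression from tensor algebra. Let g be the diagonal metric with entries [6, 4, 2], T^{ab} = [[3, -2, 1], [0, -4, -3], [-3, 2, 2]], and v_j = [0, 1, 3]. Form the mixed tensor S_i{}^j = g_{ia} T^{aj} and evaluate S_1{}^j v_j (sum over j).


Step 1: lower the first index. For a diagonal metric, g_{ia} T^{aj} = g_{ii} T^{ij} (no sum on i).
g_{11} = 6
S_1{}^1 = 6 * T^{11} = 6 * 3 = 18
S_1{}^2 = 6 * T^{12} = 6 * -2 = -12
S_1{}^3 = 6 * T^{13} = 6 * 1 = 6
Step 2: contract S_1{}^j with v_j.
S_1{}^1 * v_1 = 18 * 0 = 0
S_1{}^2 * v_2 = -12 * 1 = -12
S_1{}^3 * v_3 = 6 * 3 = 18
Result = 0 + -12 + 18 = 6

6


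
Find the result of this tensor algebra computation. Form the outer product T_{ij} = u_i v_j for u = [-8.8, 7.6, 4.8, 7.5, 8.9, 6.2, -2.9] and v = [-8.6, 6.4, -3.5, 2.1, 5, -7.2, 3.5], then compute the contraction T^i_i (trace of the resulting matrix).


The outer product gives T_{ij} = u_i v_j.
The trace (contraction) is Tr(T) = sum_i T_{ii} = sum_i u_i v_i.
Diagonal entries:
T_{11} = u_1 * v_1 = -8.8 * -8.6 = 75.68
T_{22} = u_2 * v_2 = 7.6 * 6.4 = 48.64
T_{33} = u_3 * v_3 = 4.8 * -3.5 = -16.8
T_{44} = u_4 * v_4 = 7.5 * 2.1 = 15.75
T_{55} = u_5 * v_5 = 8.9 * 5 = 44.5
T_{66} = u_6 * v_6 = 6.2 * -7.2 = -44.64
T_{77} = u_7 * v_7 = -2.9 * 3.5 = -10.15
Tr(T) = 75.68 + 48.64 + -16.8 + 15.75 + 44.5 + -44.64 + -10.15 = 112.98

112.98


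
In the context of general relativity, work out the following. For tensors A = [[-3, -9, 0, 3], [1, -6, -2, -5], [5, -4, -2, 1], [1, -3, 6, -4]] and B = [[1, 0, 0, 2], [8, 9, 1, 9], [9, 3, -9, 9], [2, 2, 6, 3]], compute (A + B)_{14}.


Tensor addition is component-wise: (A + B)_{ij} = A_{ij} + B_{ij}.
A_{14} = 3
B_{14} = 2
(A + B)_{14} = 3 + 2 = 5

5


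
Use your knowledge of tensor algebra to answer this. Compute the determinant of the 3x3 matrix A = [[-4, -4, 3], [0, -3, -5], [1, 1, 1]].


Expanding along the first row, det(A) = a11*M_11 - a12*M_12 + a13*M_13, where M_1j is the (1,j) minor.
Minor M_11 = -3*1 - -5*1 = 2
Minor M_12 = 0*1 - -5*1 = 5
Minor M_13 = 0*1 - -3*1 = 3
det = -4*(2) - -4*(5) + 3*(3)
    = -8 - -20 + 9
    = 21

21


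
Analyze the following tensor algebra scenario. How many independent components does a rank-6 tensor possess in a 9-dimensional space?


The number of components of a rank-r tensor in d dimensions is d^r.
Here d = 9 and r = 6.
9^6 = 531441

531441


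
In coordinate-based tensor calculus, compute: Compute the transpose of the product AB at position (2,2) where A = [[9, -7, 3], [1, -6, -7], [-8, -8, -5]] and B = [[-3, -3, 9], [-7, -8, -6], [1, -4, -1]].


(AB)^T_{ij} = (AB)_{ji} = sum_k A_{jk} B_{ki}.
For i=2, j=2 we need (AB)_{22}:
A_{21} * B_{12} = 1 * -3 = -3
A_{22} * B_{22} = -6 * -8 = 48
A_{23} * B_{32} = -7 * -4 = 28
Sum = -3 + 48 + 28 = 73

73


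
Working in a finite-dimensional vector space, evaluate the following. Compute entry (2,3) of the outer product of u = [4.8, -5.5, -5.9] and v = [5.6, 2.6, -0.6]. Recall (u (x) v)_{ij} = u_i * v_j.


The outer product entry T_{ij} = u_i * v_j.
We need i=2, j=3.
u_2 = -5.5, v_3 = -0.6
T_{2,3} = -5.5 * -0.6 = 3.3

3.3


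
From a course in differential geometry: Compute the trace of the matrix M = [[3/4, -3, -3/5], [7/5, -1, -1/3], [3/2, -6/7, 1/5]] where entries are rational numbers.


The trace is the sum of diagonal entries.
Diagonal: M[1,1] = 3/4, M[2,2] = -1, M[3,3] = 1/5
Tr(M) = 3/4 + -1 + 1/5
Computing step by step:
After adding M[1,1]: 3/4
After adding M[2,2]: -1/4
After adding M[3,3]: -1/20
Tr(M) = -1/20

-1/20


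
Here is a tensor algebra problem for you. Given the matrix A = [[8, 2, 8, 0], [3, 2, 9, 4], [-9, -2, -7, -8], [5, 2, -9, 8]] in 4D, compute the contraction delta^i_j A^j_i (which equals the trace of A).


The contraction (trace) of a rank-2 tensor is the sum of its diagonal elements.
Diagonal entries: A[1,1] = 8, A[2,2] = 2, A[3,3] = -7, A[4,4] = 8
Tr(A) = 8 + 2 + -7 + 8 = 11

11


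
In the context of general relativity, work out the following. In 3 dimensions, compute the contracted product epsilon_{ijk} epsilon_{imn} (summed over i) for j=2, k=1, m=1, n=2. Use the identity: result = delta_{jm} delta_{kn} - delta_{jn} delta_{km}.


Using the identity: epsilon_{ijk} epsilon_{imn} = delta_{jm} delta_{kn} - delta_{jn} delta_{km}.
delta_{21} = 0
delta_{12} = 0
delta_{22} = 1
delta_{11} = 1
Result = 0 * 0 - 1 * 1 = 0 - 1 = -1

-1


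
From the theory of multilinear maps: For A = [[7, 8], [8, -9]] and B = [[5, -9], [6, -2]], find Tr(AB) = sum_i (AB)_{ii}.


Tr(AB) = sum_i (AB)_{ii} where (AB)_{ii} = sum_k A_{ik} B_{ki}.
(AB)_{11} = 7*5 + 8*6 = 83
(AB)_{22} = 8*-9 + -9*-2 = -54
Tr(AB) = 83 + -54 = 29

29


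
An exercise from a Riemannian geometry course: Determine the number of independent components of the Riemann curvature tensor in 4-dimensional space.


The Riemann tensor in d dimensions has d^2(d^2 - 1)/12 independent components.
d = 4, so d^2 = 16
d^2 - 1 = 15
d^2(d^2 - 1) = 16 * 15 = 240
Divide by 12: 240 / 12 = 20

20


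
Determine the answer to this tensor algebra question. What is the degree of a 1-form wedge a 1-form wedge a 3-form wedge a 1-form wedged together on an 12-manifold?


The degree of a wedge product is the sum of the degrees of the individual forms.
Degrees: 1, 1, 3, 1
Total degree = 1 + 1 + 3 + 1 = 6

6


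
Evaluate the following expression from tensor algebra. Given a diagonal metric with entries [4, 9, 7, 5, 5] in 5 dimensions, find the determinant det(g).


For a diagonal metric, the determinant is the product of diagonal entries.
Diagonal entries: 4, 9, 7, 5, 5
det(g) = 4 * 9 * 7 * 5 * 5 = 6300

6300


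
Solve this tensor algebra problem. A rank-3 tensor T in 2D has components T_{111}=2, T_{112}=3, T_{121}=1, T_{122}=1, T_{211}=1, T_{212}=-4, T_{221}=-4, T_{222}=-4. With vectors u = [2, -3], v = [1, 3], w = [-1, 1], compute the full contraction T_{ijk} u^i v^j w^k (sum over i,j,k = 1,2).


S = sum over i,j,k of T_{ijk} u_i v_j w_k. Expanding all 8 terms:
T_{111}*u_1*v_1*w_1 = 2*2*1*-1 = -4  (running total: -4)
T_{112}*u_1*v_1*w_2 = 3*2*1*1 = 6  (running total: 2)
T_{121}*u_1*v_2*w_1 = 1*2*3*-1 = -6  (running total: -4)
T_{122}*u_1*v_2*w_2 = 1*2*3*1 = 6  (running total: 2)
T_{211}*u_2*v_1*w_1 = 1*-3*1*-1 = 3  (running total: 5)
T_{212}*u_2*v_1*w_2 = -4*-3*1*1 = 12  (running total: 17)
T_{221}*u_2*v_2*w_1 = -4*-3*3*-1 = -36  (running total: -19)
T_{222}*u_2*v_2*w_2 = -4*-3*3*1 = 36  (running total: 17)
S = 17

17


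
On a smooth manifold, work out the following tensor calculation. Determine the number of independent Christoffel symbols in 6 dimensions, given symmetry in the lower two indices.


Christoffel symbols Gamma^k_{ij} are symmetric in i,j, so there are d * d(d+1)/2 independent symbols.
d = 6
d(d+1)/2 = 6 * 7 / 2 = 21
Total = 6 * 21 = 126

126


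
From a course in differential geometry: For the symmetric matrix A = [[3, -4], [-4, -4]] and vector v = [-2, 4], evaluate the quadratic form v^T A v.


First compute Av:
(Av)_1 = 3*-2 + -4*4 = -22
(Av)_2 = -4*-2 + -4*4 = -8
Av = [-22, -8]
Then v^T (Av) = -2*-22 + 4*-8
= 44 + -32 = 12

12


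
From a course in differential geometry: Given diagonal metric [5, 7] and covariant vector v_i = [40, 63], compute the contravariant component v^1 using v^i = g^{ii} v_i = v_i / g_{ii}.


To raise an index with a diagonal metric: v^i = v_i / g_{ii}.
For index 1: v_1 = 40, g_{11} = 5
v^1 = 40 / 5 = 8

8


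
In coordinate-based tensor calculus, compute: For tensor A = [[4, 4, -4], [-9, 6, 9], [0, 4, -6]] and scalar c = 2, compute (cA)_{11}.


Scalar multiplication: (cA)_{ij} = c * A_{ij}.
c = 2
A_{11} = 4
(cA)_{11} = 2 * 4 = 8

8


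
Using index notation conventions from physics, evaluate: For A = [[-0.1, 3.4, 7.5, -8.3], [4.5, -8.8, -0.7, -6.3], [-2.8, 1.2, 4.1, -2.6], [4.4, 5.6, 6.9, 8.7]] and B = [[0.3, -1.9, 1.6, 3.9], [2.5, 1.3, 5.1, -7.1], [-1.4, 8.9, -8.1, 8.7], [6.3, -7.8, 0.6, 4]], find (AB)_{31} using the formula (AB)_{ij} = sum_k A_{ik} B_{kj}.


(AB)_{ij} = sum_k A_{ik} B_{kj}.
For i=3, j=1:
A_{31} * B_{11} = -2.8 * 0.3 = -0.84
A_{32} * B_{21} = 1.2 * 2.5 = 3
A_{33} * B_{31} = 4.1 * -1.4 = -5.74
A_{34} * B_{41} = -2.6 * 6.3 = -16.38
Sum = -0.84 + 3 + -5.74 + -16.38 = -19.96

-19.96


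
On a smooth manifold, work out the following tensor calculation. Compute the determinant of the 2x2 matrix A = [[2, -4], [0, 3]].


For a 2x2 matrix [[a, b], [c, d]], det = a*d - b*c.
a = 2, b = -4, c = 0, d = 3
a*d = 2 * 3 = 6
b*c = -4 * 0 = 0
det = 6 - 0 = 6

6


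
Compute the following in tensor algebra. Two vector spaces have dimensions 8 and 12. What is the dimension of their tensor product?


The dimension of a tensor product is the product of dimensions.
dim(V) = 8, dim(W) = 12
dim(V (x) W) = 8 * 12 = 96

96


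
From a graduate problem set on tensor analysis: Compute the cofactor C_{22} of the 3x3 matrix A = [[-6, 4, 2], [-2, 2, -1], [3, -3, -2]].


To find cofactor C_{22}, delete row 2 and column 2.
The resulting 2x2 submatrix is: [[-6, 2], [3, -2]]
Minor M_{22} = -6*-2 - 2*3
  = 12 - 6 = 6
Sign = (-1)^(2+2) = (-1)^4 = 1
Cofactor C_{22} = 1 * 6 = 6

6


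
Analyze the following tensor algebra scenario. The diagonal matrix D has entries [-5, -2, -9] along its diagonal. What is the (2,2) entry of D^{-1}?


For a diagonal matrix, the inverse has entries (D^{-1})_{ii} = 1/d_{ii}.
The diagonal entries are: d_{11} = -5, d_{22} = -2, d_{33} = -9
We need (D^{-1})_{22} = 1/d_{22} = 1/-2 = -1/2

-1/2


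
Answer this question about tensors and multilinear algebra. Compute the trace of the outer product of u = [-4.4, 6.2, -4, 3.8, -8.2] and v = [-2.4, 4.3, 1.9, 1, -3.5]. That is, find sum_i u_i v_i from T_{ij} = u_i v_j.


The outer product gives T_{ij} = u_i v_j.
The trace (contraction) is Tr(T) = sum_i T_{ii} = sum_i u_i v_i.
Diagonal entries:
T_{11} = u_1 * v_1 = -4.4 * -2.4 = 10.56
T_{22} = u_2 * v_2 = 6.2 * 4.3 = 26.66
T_{33} = u_3 * v_3 = -4 * 1.9 = -7.6
T_{44} = u_4 * v_4 = 3.8 * 1 = 3.8
T_{55} = u_5 * v_5 = -8.2 * -3.5 = 28.7
Tr(T) = 10.56 + 26.66 + -7.6 + 3.8 + 28.7 = 62.12

62.12


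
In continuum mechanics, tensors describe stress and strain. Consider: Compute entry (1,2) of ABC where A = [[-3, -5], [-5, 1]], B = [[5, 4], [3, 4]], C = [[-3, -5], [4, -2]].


(ABC)_{12} = sum_m (AB)_{1m} C_{m2}. First compute row 1 of AB.
(AB)_{11} = -3*5 + -5*3 = -30
(AB)_{12} = -3*4 + -5*4 = -32
Now contract with column 2 of C:
(AB)_{11} * C_{12} = -30 * -5 = 150
(AB)_{12} * C_{22} = -32 * -2 = 64
(ABC)_{12} = 150 + 64 = 214

214


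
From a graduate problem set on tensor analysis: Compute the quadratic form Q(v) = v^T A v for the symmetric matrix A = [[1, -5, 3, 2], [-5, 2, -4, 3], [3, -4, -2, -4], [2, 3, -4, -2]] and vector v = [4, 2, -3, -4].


First compute Av:
(Av)_1 = 1*4 + -5*2 + 3*-3 + 2*-4 = -23
(Av)_2 = -5*4 + 2*2 + -4*-3 + 3*-4 = -16
(Av)_3 = 3*4 + -4*2 + -2*-3 + -4*-4 = 26
(Av)_4 = 2*4 + 3*2 + -4*-3 + -2*-4 = 34
Av = [-23, -16, 26, 34]
Then v^T (Av) = 4*-23 + 2*-16 + -3*26 + -4*34
= -92 + -32 + -78 + -136 = -338

-338


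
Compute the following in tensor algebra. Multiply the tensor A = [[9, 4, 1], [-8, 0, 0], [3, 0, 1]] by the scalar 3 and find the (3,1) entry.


Scalar multiplication: (cA)_{ij} = c * A_{ij}.
c = 3
A_{31} = 3
(cA)_{31} = 3 * 3 = 9

9


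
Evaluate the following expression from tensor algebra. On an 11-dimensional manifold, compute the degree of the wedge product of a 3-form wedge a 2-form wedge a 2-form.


The degree of a wedge product is the sum of the degrees of the individual forms.
Degrees: 3, 2, 2
Total degree = 3 + 2 + 2 = 7

7


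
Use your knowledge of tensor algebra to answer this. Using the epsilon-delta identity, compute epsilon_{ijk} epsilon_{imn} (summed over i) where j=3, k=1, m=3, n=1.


Using the identity: epsilon_{ijk} epsilon_{imn} = delta_{jm} delta_{kn} - delta_{jn} delta_{km}.
delta_{33} = 1
delta_{11} = 1
delta_{31} = 0
delta_{13} = 0
Result = 1 * 1 - 0 * 0 = 1 - 0 = 1

1


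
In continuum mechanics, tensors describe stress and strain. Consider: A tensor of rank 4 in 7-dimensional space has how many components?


The number of components of a rank-r tensor in d dimensions is d^r.
Here d = 7 and r = 4.
7^4 = 2401

2401


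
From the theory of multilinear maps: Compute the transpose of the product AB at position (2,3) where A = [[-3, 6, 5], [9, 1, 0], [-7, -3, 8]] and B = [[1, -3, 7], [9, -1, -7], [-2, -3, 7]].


(AB)^T_{ij} = (AB)_{ji} = sum_k A_{jk} B_{ki}.
For i=2, j=3 we need (AB)_{32}:
A_{31} * B_{12} = -7 * -3 = 21
A_{32} * B_{22} = -3 * -1 = 3
A_{33} * B_{32} = 8 * -3 = -24
Sum = 21 + 3 + -24 = 0

0


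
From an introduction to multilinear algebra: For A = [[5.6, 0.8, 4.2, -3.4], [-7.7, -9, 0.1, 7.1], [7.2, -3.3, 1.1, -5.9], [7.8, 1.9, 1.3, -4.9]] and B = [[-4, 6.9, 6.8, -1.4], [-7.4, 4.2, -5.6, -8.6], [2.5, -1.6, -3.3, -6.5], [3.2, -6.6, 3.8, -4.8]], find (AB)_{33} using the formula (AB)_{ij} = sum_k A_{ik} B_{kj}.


(AB)_{ij} = sum_k A_{ik} B_{kj}.
For i=3, j=3:
A_{31} * B_{13} = 7.2 * 6.8 = 48.96
A_{32} * B_{23} = -3.3 * -5.6 = 18.48
A_{33} * B_{33} = 1.1 * -3.3 = -3.63
A_{34} * B_{43} = -5.9 * 3.8 = -22.42
Sum = 48.96 + 18.48 + -3.63 + -22.42 = 41.39

41.39


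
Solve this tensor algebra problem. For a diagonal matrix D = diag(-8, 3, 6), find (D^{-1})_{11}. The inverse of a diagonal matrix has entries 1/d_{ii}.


For a diagonal matrix, the inverse has entries (D^{-1})_{ii} = 1/d_{ii}.
The diagonal entries are: d_{11} = -8, d_{22} = 3, d_{33} = 6
We need (D^{-1})_{11} = 1/d_{11} = 1/-8 = -1/8

-1/8


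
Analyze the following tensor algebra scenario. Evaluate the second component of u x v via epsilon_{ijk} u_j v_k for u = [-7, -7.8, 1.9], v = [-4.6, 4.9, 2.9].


(u x v)_2 = sum_{j,k} epsilon_{2jk} u_j v_k. Only permutations of (1,2,3) contribute; the two non-zero terms are:
eps_{213} u_1 v_3 = -1 * -7 * 2.9 = 20.3
eps_{231} u_3 v_1 = 1 * 1.9 * -4.6 = -8.74
(u x v)_2 = 11.56

11.56


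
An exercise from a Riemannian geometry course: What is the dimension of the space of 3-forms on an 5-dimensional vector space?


The dimension of the space of p-forms on an n-dimensional space is C(n, p).
n = 5, p = 3
C(5, 3) = 5! / (3! * 2!) = 10

10


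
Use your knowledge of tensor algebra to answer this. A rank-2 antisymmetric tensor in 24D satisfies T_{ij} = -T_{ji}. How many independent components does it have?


An antisymmetric rank-2 tensor satisfies A_{ij} = -A_{ji}, so diagonal entries are zero.
The independent components are the upper-triangular entries: C(n, 2) = n(n-1)/2.
n = 24
C(24, 2) = 24 * 23 / 2 = 552 / 2 = 276

276


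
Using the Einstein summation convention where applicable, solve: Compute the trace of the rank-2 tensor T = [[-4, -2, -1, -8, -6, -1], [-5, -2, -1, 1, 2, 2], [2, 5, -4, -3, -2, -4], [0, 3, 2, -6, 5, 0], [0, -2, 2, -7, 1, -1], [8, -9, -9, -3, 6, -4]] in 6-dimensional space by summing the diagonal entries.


The contraction (trace) of a rank-2 tensor is the sum of its diagonal elements.
Diagonal entries: A[1,1] = -4, A[2,2] = -2, A[3,3] = -4, A[4,4] = -6, A[5,5] = 1, A[6,6] = -4
Tr(A) = -4 + -2 + -4 + -6 + 1 + -4 = -19

-19


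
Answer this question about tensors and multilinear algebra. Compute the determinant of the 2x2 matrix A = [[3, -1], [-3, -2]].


For a 2x2 matrix [[a, b], [c, d]], det = a*d - b*c.
a = 3, b = -1, c = -3, d = -2
a*d = 3 * -2 = -6
b*c = -1 * -3 = 3
det = -6 - 3 = -9

-9


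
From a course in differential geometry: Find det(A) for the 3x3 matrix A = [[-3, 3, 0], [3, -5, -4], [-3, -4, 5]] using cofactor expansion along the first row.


Expanding along the first row, det(A) = a11*M_11 - a12*M_12 + a13*M_13, where M_1j is the (1,j) minor.
Minor M_11 = -5*5 - -4*-4 = -41
Minor M_12 = 3*5 - -4*-3 = 3
Minor M_13 = 3*-4 - -5*-3 = -27
det = -3*(-41) - 3*(3) + 0*(-27)
    = 123 - 9 + 0
    = 114

114


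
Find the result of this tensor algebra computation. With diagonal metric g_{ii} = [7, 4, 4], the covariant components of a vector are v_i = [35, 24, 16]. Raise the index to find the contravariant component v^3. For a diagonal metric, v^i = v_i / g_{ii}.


To raise an index with a diagonal metric: v^i = v_i / g_{ii}.
For index 3: v_3 = 16, g_{33} = 4
v^3 = 16 / 4 = 4

4


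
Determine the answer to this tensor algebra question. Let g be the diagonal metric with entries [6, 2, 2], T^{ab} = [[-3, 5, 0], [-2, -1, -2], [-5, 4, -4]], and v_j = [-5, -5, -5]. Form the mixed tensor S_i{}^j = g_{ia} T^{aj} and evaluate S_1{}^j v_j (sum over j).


Step 1: lower the first index. For a diagonal metric, g_{ia} T^{aj} = g_{ii} T^{ij} (no sum on i).
g_{11} = 6
S_1{}^1 = 6 * T^{11} = 6 * -3 = -18
S_1{}^2 = 6 * T^{12} = 6 * 5 = 30
S_1{}^3 = 6 * T^{13} = 6 * 0 = 0
Step 2: contract S_1{}^j with v_j.
S_1{}^1 * v_1 = -18 * -5 = 90
S_1{}^2 * v_2 = 30 * -5 = -150
S_1{}^3 * v_3 = 0 * -5 = 0
Result = 90 + -150 + 0 = -60

-60


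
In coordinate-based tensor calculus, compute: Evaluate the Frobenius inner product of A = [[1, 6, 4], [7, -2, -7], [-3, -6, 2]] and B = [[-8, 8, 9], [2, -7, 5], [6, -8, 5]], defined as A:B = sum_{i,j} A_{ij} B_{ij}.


A:B = sum over all i,j of A_{ij} * B_{ij}.
Row 1: 1*-8=-8, 6*8=48, 4*9=36 => row sum = 76
Row 2: 7*2=14, -2*-7=14, -7*5=-35 => row sum = -7
Row 3: -3*6=-18, -6*-8=48, 2*5=10 => row sum = 40
Total = 76 + -7 + 40 = 109

109
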